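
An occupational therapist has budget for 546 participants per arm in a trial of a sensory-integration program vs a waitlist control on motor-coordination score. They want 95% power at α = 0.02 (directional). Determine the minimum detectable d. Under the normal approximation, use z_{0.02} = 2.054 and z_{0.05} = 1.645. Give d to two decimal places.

For two independent groups of n = 546 each: d_min = (z_{α} + z_β)·√(2/n).
z-sum = 2.054 + 1.645 = 3.699.
d_min = 3.699 × √(2/546) = 3.699 × 0.0605 = 0.224.

d_min ≈ 0.22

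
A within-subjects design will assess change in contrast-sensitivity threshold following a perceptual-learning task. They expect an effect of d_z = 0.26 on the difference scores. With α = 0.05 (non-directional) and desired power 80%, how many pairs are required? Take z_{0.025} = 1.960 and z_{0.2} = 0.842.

For a paired (one-sample on differences) test: n = ((z_{α/2} + z_β) / d)².
z_{α/2} + z_β = 1.960 + 0.842 = 2.802.
n = (2.802 / 0.26)² = 10.777² = 116.14.
Round up.

n = 117 pairs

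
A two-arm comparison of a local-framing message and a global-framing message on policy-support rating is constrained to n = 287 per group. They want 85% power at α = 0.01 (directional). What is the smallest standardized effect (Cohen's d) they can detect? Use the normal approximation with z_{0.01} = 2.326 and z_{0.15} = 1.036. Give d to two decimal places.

For two independent groups of n = 287 each: d_min = (z_{α} + z_β)·√(2/n).
z-sum = 2.326 + 1.036 = 3.362.
d_min = 3.362 × √(2/287) = 3.362 × 0.0835 = 0.281.

d_min ≈ 0.28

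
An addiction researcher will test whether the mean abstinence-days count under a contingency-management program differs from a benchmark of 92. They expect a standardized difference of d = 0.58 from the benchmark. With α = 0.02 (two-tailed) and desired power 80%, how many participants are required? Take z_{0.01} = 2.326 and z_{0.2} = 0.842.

n = 30

For a one-sample test: n = ((z_{α/2} + z_β) / d)².
z_{α/2} + z_β = 2.326 + 0.842 = 3.168.
n = (3.168 / 0.58)² = 5.462² = 29.83.
Round up.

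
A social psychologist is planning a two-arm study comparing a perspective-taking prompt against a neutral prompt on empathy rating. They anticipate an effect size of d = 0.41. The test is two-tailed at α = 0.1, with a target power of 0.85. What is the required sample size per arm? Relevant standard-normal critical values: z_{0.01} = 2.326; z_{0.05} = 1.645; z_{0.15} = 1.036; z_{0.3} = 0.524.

For two independent groups with equal n: n = 2·((z_{α/2} + z_β) / d)².
z_{α/2} + z_β = 1.645 + 1.036 = 2.681.
n = 2 × (2.681 / 0.41)² = 2 × 6.539² = 2 × 42.76 = 85.5.
Round up to the next whole participant.

n = 86 per group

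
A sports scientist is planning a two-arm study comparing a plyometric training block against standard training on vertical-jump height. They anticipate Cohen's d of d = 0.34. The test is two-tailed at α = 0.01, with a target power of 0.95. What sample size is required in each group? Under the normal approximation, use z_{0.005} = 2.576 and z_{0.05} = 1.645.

For two independent groups with equal n: n = 2·((z_{α/2} + z_β) / d)².
z_{α/2} + z_β = 2.576 + 1.645 = 4.221.
n = 2 × (4.221 / 0.34)² = 2 × 12.415² = 2 × 154.12 = 308.2.
Round up to the next whole participant.

n = 309 per group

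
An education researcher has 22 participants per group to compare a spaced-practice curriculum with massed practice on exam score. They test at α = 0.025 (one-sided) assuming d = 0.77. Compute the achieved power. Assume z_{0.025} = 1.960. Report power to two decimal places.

power ≈ 0.72

For two equal groups, power = Φ(d·√(n/2) − z_{α}).
d·√(n/2) = 0.77 × √(22/2) = 0.77 × 3.317 = 2.554.
z_β = 2.554 − 1.960 = 0.594.
Power = Φ(0.594) = 0.724.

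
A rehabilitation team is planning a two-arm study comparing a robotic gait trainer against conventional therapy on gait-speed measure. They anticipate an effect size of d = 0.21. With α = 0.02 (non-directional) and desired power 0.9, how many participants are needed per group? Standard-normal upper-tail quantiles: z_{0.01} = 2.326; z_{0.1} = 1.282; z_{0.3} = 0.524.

For two independent groups with equal n: n = 2·((z_{α/2} + z_β) / d)².
z_{α/2} + z_β = 2.326 + 1.282 = 3.608.
n = 2 × (3.608 / 0.21)² = 2 × 17.181² = 2 × 295.19 = 590.4.
Round up to the next whole participant.

n = 591 per group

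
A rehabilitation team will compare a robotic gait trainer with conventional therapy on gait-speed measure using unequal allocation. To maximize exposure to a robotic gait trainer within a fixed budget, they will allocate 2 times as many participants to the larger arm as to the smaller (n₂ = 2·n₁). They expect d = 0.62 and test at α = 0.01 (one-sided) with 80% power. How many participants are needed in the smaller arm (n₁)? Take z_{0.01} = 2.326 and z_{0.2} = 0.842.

With allocation ratio k = n₂/n₁ = 2, Var(x̄₁−x̄₂) = σ²(1/n₁ + 1/(k·n₁)) = σ²·(k+1)/(k·n₁).
So n₁ = (1 + 1/k)·((z_{α} + z_β)/d)² = 1.500 × (3.168/0.62)².
n₁ = 1.500 × 26.11 = 39.2.
Round up: n₁ = 40, giving n₂ = 2 × 40 = 80.

n₁ = 40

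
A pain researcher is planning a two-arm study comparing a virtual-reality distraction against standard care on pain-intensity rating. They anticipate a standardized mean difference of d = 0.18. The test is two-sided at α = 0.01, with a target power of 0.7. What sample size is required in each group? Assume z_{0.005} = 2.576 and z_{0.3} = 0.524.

n = 594 per group

For two independent groups with equal n: n = 2·((z_{α/2} + z_β) / d)².
z_{α/2} + z_β = 2.576 + 0.524 = 3.100.
n = 2 × (3.100 / 0.18)² = 2 × 17.222² = 2 × 296.60 = 593.2.
Round up to the next whole participant.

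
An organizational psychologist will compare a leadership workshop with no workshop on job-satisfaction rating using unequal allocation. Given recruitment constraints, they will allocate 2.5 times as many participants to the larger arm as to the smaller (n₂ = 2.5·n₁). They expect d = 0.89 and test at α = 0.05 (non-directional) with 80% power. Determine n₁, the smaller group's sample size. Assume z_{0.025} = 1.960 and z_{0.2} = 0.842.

With allocation ratio k = n₂/n₁ = 2.5, Var(x̄₁−x̄₂) = σ²(1/n₁ + 1/(k·n₁)) = σ²·(k+1)/(k·n₁).
So n₁ = (1 + 1/k)·((z_{α/2} + z_β)/d)² = 1.400 × (2.802/0.89)².
n₁ = 1.400 × 9.91 = 13.9.
Round up: n₁ = 14, giving n₂ = 2.5 × 14 = 35.

n₁ = 14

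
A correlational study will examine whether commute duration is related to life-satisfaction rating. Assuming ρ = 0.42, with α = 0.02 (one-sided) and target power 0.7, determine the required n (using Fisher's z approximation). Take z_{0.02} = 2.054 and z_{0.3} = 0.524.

n = 37

Fisher's z: C = ½·ln((1+r)/(1−r)) = ½·ln(2.4483) = 0.4477.
n = ((z_{α} + z_β)/C)² + 3.
(2.054 + 0.524) / 0.4477 = 2.578 / 0.4477 = 5.758.
n = 5.758² + 3 = 33.16 + 3 = 36.2.
Round up.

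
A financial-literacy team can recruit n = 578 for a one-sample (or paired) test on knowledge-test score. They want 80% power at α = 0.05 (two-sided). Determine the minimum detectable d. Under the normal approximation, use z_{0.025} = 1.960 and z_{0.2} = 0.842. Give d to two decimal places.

d_min ≈ 0.12

For a single sample (or paired design) of n = 578: d_min = (z_{α/2} + z_β)/√n.
z-sum = 1.960 + 0.842 = 2.802.
d_min = 2.802 / √578 = 2.802 / 24.042 = 0.117.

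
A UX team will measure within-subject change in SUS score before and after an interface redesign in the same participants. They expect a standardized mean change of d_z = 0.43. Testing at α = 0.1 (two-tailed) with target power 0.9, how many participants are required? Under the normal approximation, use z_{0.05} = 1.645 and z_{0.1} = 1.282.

n = 47 pairs

For a paired (one-sample on differences) test: n = ((z_{α/2} + z_β) / d)².
z_{α/2} + z_β = 1.645 + 1.282 = 2.927.
n = (2.927 / 0.43)² = 6.807² = 46.33.
Round up.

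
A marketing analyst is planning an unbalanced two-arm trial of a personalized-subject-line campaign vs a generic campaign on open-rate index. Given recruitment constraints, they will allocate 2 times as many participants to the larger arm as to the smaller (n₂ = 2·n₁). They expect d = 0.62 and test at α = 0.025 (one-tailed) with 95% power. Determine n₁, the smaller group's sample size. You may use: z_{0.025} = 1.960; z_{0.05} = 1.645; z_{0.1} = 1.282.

n₁ = 51

With allocation ratio k = n₂/n₁ = 2, Var(x̄₁−x̄₂) = σ²(1/n₁ + 1/(k·n₁)) = σ²·(k+1)/(k·n₁).
So n₁ = (1 + 1/k)·((z_{α} + z_β)/d)² = 1.500 × (3.605/0.62)².
n₁ = 1.500 × 33.81 = 50.7.
Round up: n₁ = 51, giving n₂ = 2 × 51 = 102.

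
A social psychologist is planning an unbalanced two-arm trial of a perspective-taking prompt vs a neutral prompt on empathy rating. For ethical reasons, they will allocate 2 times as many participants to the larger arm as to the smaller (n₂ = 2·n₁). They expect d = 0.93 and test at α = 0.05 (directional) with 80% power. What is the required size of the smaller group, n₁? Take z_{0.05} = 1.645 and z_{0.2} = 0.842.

With allocation ratio k = n₂/n₁ = 2, Var(x̄₁−x̄₂) = σ²(1/n₁ + 1/(k·n₁)) = σ²·(k+1)/(k·n₁).
So n₁ = (1 + 1/k)·((z_{α} + z_β)/d)² = 1.500 × (2.487/0.93)².
n₁ = 1.500 × 7.15 = 10.7.
Round up: n₁ = 11, giving n₂ = 2 × 11 = 22.

n₁ = 11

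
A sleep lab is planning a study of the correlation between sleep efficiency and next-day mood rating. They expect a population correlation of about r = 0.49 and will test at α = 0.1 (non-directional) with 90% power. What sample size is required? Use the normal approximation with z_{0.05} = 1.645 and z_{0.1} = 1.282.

n = 33

Fisher's z: C = ½·ln((1+r)/(1−r)) = ½·ln(2.9216) = 0.5361.
n = ((z_{α/2} + z_β)/C)² + 3.
(1.645 + 1.282) / 0.5361 = 2.927 / 0.5361 = 5.460.
n = 5.460² + 3 = 29.81 + 3 = 32.8.
Round up.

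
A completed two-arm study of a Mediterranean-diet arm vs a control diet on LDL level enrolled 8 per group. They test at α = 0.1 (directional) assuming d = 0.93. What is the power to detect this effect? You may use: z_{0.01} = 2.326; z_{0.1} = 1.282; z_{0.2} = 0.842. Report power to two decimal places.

power ≈ 0.72

For two equal groups, power = Φ(d·√(n/2) − z_{α}).
d·√(n/2) = 0.93 × √(8/2) = 0.93 × 2.000 = 1.860.
z_β = 1.860 − 1.282 = 0.578.
Power = Φ(0.578) = 0.718.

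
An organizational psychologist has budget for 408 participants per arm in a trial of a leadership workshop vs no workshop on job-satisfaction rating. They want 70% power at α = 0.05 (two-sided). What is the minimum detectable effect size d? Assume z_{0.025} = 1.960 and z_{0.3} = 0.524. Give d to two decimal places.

For two independent groups of n = 408 each: d_min = (z_{α/2} + z_β)·√(2/n).
z-sum = 1.960 + 0.524 = 2.484.
d_min = 2.484 × √(2/408) = 2.484 × 0.0700 = 0.174.

d_min ≈ 0.17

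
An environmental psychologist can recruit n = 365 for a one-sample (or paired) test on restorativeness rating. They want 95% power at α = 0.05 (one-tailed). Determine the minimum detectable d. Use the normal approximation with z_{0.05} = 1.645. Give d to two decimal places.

For a single sample (or paired design) of n = 365: d_min = (z_{α} + z_β)/√n.
z-sum = 1.645 + 1.645 = 3.290.
d_min = 3.290 / √365 = 3.290 / 19.105 = 0.172.

d_min ≈ 0.17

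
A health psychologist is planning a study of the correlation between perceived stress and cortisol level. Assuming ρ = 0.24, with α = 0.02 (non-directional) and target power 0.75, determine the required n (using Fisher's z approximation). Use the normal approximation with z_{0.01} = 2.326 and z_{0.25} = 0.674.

Fisher's z: C = ½·ln((1+r)/(1−r)) = ½·ln(1.6316) = 0.2448.
n = ((z_{α/2} + z_β)/C)² + 3.
(2.326 + 0.674) / 0.2448 = 3.000 / 0.2448 = 12.255.
n = 12.255² + 3 = 150.18 + 3 = 153.2.
Round up.

n = 154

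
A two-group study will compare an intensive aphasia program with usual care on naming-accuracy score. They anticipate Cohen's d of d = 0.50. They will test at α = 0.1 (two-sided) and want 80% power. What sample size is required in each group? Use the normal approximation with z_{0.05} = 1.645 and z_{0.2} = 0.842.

n = 50 per group

For two independent groups with equal n: n = 2·((z_{α/2} + z_β) / d)².
z_{α/2} + z_β = 1.645 + 0.842 = 2.487.
n = 2 × (2.487 / 0.50)² = 2 × 4.974² = 2 × 24.74 = 49.5.
Round up to the next whole participant.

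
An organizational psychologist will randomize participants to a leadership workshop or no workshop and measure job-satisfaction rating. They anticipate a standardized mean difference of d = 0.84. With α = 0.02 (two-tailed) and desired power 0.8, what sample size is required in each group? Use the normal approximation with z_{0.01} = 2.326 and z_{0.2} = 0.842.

n = 29 per group

For two independent groups with equal n: n = 2·((z_{α/2} + z_β) / d)².
z_{α/2} + z_β = 2.326 + 0.842 = 3.168.
n = 2 × (3.168 / 0.84)² = 2 × 3.771² = 2 × 14.22 = 28.4.
Round up to the next whole participant.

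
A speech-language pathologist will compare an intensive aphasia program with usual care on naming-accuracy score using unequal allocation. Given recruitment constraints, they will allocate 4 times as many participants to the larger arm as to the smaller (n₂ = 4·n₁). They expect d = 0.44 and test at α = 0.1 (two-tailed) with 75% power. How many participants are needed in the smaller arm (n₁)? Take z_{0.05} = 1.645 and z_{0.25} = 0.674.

n₁ = 35

With allocation ratio k = n₂/n₁ = 4, Var(x̄₁−x̄₂) = σ²(1/n₁ + 1/(k·n₁)) = σ²·(k+1)/(k·n₁).
So n₁ = (1 + 1/k)·((z_{α/2} + z_β)/d)² = 1.250 × (2.319/0.44)².
n₁ = 1.250 × 27.78 = 34.7.
Round up: n₁ = 35, giving n₂ = 4 × 35 = 140.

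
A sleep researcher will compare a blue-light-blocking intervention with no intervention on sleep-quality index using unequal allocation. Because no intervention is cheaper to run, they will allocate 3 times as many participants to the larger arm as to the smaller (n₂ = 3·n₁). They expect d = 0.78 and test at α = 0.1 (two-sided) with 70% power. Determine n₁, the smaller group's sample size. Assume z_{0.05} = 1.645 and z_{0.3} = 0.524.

With allocation ratio k = n₂/n₁ = 3, Var(x̄₁−x̄₂) = σ²(1/n₁ + 1/(k·n₁)) = σ²·(k+1)/(k·n₁).
So n₁ = (1 + 1/k)·((z_{α/2} + z_β)/d)² = 1.333 × (2.169/0.78)².
n₁ = 1.333 × 7.73 = 10.3.
Round up: n₁ = 11, giving n₂ = 3 × 11 = 33.

n₁ = 11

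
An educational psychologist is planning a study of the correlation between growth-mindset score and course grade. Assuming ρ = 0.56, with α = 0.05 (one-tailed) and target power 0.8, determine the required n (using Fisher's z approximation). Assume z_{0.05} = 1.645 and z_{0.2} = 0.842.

n = 19

Fisher's z: C = ½·ln((1+r)/(1−r)) = ½·ln(3.5455) = 0.6328.
n = ((z_{α} + z_β)/C)² + 3.
(1.645 + 0.842) / 0.6328 = 2.487 / 0.6328 = 3.930.
n = 3.930² + 3 = 15.45 + 3 = 18.4.
Round up.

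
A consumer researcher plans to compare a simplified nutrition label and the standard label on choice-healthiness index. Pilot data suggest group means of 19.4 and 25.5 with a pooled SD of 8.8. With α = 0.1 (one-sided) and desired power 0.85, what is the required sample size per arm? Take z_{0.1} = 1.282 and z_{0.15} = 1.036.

n = 23 per group

Cohen's d = |M₁ − M₂| / SD_pooled = |19.4 − 25.5| / 8.8 = 6.1 / 8.8 = 0.693.
For two independent groups with equal n: n = 2·((z_{α} + z_β) / d)².
z_{α} + z_β = 1.282 + 1.036 = 2.318.
n = 2 × (2.318 / 0.693)² = 2 × 3.345² = 2 × 11.19 = 22.4.
Round up to the next whole participant.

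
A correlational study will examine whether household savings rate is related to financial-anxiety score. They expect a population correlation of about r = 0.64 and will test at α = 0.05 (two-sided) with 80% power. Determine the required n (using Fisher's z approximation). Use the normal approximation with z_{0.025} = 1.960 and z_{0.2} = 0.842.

n = 17

Fisher's z: C = ½·ln((1+r)/(1−r)) = ½·ln(4.5556) = 0.7582.
n = ((z_{α/2} + z_β)/C)² + 3.
(1.960 + 0.842) / 0.7582 = 2.802 / 0.7582 = 3.696.
n = 3.696² + 3 = 13.66 + 3 = 16.7.
Round up.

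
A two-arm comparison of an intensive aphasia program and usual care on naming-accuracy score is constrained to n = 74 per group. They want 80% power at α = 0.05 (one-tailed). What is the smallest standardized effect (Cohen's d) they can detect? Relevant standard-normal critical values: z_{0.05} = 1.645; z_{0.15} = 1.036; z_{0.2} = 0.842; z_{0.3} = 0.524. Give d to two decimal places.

d_min ≈ 0.41

For two independent groups of n = 74 each: d_min = (z_{α} + z_β)·√(2/n).
z-sum = 1.645 + 0.842 = 2.487.
d_min = 2.487 × √(2/74) = 2.487 × 0.1644 = 0.409.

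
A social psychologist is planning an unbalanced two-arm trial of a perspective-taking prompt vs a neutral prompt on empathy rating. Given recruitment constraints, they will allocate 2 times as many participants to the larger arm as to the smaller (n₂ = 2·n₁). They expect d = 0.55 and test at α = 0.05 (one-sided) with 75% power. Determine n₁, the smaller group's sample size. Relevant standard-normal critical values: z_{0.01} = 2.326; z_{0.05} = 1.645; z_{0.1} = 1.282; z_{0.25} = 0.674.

n₁ = 27

With allocation ratio k = n₂/n₁ = 2, Var(x̄₁−x̄₂) = σ²(1/n₁ + 1/(k·n₁)) = σ²·(k+1)/(k·n₁).
So n₁ = (1 + 1/k)·((z_{α} + z_β)/d)² = 1.500 × (2.319/0.55)².
n₁ = 1.500 × 17.78 = 26.7.
Round up: n₁ = 27, giving n₂ = 2 × 27 = 54.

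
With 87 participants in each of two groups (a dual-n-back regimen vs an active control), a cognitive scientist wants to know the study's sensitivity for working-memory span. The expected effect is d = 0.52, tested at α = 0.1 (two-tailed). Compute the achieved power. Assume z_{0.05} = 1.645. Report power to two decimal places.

For two equal groups, power = Φ(d·√(n/2) − z_{α/2}).
d·√(n/2) = 0.52 × √(87/2) = 0.52 × 6.595 = 3.430.
z_β = 3.430 − 1.645 = 1.785.
Power = Φ(1.785) = 0.963.

power ≈ 0.96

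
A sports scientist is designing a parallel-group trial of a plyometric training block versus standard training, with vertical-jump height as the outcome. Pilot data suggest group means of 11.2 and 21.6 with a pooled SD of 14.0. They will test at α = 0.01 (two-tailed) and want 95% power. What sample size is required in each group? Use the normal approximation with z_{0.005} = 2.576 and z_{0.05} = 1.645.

n = 65 per group

Cohen's d = |M₁ − M₂| / SD_pooled = |11.2 − 21.6| / 14.0 = 10.4 / 14.0 = 0.743.
For two independent groups with equal n: n = 2·((z_{α/2} + z_β) / d)².
z_{α/2} + z_β = 2.576 + 1.645 = 4.221.
n = 2 × (4.221 / 0.743)² = 2 × 5.681² = 2 × 32.27 = 64.5.
Round up to the next whole participant.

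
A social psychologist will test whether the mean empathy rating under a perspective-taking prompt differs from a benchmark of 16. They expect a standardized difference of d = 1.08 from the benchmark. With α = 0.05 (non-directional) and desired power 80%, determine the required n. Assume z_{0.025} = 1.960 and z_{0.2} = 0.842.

n = 7

For a one-sample test: n = ((z_{α/2} + z_β) / d)².
z_{α/2} + z_β = 1.960 + 0.842 = 2.802.
n = (2.802 / 1.08)² = 2.594² = 6.73.
Round up.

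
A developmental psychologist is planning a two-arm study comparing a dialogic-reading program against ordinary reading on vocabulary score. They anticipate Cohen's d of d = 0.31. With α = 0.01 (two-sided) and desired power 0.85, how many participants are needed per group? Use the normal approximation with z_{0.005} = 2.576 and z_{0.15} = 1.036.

For two independent groups with equal n: n = 2·((z_{α/2} + z_β) / d)².
z_{α/2} + z_β = 2.576 + 1.036 = 3.612.
n = 2 × (3.612 / 0.31)² = 2 × 11.652² = 2 × 135.76 = 271.5.
Round up to the next whole participant.

n = 272 per group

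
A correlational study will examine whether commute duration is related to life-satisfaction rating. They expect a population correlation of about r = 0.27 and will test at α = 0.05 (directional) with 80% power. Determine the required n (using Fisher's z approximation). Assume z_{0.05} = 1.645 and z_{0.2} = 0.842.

n = 84

Fisher's z: C = ½·ln((1+r)/(1−r)) = ½·ln(1.7397) = 0.2769.
n = ((z_{α} + z_β)/C)² + 3.
(1.645 + 0.842) / 0.2769 = 2.487 / 0.2769 = 8.982.
n = 8.982² + 3 = 80.67 + 3 = 83.7.
Round up.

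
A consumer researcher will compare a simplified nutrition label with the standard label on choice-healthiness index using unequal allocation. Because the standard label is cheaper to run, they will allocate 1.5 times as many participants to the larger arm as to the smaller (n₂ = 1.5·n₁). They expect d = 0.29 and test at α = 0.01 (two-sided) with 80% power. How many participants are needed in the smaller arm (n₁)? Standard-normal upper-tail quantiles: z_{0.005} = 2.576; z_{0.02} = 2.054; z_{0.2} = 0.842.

With allocation ratio k = n₂/n₁ = 1.5, Var(x̄₁−x̄₂) = σ²(1/n₁ + 1/(k·n₁)) = σ²·(k+1)/(k·n₁).
So n₁ = (1 + 1/k)·((z_{α/2} + z_β)/d)² = 1.667 × (3.418/0.29)².
n₁ = 1.667 × 138.91 = 231.5.
Round up: n₁ = 232, giving n₂ = 1.5 × 232 = 348.

n₁ = 232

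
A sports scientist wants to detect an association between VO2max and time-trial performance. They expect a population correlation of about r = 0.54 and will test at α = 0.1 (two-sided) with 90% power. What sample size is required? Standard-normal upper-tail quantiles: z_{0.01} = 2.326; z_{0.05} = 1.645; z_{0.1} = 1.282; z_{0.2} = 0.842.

n = 27

Fisher's z: C = ½·ln((1+r)/(1−r)) = ½·ln(3.3478) = 0.6042.
n = ((z_{α/2} + z_β)/C)² + 3.
(1.645 + 1.282) / 0.6042 = 2.927 / 0.6042 = 4.844.
n = 4.844² + 3 = 23.47 + 3 = 26.5.
Round up.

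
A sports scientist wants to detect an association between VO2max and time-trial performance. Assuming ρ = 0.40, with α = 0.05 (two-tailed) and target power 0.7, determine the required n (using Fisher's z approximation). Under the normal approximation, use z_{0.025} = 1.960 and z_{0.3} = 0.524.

n = 38

Fisher's z: C = ½·ln((1+r)/(1−r)) = ½·ln(2.3333) = 0.4236.
n = ((z_{α/2} + z_β)/C)² + 3.
(1.960 + 0.524) / 0.4236 = 2.484 / 0.4236 = 5.864.
n = 5.864² + 3 = 34.39 + 3 = 37.4.
Round up.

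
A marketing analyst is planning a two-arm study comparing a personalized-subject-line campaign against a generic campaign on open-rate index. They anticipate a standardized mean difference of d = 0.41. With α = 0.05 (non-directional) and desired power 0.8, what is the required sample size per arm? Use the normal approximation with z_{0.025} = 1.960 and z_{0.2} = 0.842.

n = 94 per group

For two independent groups with equal n: n = 2·((z_{α/2} + z_β) / d)².
z_{α/2} + z_β = 1.960 + 0.842 = 2.802.
n = 2 × (2.802 / 0.41)² = 2 × 6.834² = 2 × 46.71 = 93.4.
Round up to the next whole participant.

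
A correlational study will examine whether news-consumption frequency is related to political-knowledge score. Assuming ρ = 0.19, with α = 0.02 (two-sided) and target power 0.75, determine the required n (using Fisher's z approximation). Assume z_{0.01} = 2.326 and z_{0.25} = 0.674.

Fisher's z: C = ½·ln((1+r)/(1−r)) = ½·ln(1.4691) = 0.1923.
n = ((z_{α/2} + z_β)/C)² + 3.
(2.326 + 0.674) / 0.1923 = 3.000 / 0.1923 = 15.601.
n = 15.601² + 3 = 243.38 + 3 = 246.4.
Round up.

n = 247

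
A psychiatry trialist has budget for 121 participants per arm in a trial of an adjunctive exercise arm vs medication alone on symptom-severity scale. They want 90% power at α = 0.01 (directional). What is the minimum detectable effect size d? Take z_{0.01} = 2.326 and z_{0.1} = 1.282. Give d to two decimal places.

d_min ≈ 0.46

For two independent groups of n = 121 each: d_min = (z_{α} + z_β)·√(2/n).
z-sum = 2.326 + 1.282 = 3.608.
d_min = 3.608 × √(2/121) = 3.608 × 0.1286 = 0.464.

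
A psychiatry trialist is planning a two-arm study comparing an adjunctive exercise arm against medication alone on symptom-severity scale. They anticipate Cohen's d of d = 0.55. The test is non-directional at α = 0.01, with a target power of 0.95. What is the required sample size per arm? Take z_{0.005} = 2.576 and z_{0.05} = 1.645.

For two independent groups with equal n: n = 2·((z_{α/2} + z_β) / d)².
z_{α/2} + z_β = 2.576 + 1.645 = 4.221.
n = 2 × (4.221 / 0.55)² = 2 × 7.675² = 2 × 58.90 = 117.8.
Round up to the next whole participant.

n = 118 per group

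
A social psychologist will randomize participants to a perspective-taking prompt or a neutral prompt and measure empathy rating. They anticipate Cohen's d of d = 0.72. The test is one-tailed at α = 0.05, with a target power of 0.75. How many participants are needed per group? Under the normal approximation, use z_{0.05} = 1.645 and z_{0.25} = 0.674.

For two independent groups with equal n: n = 2·((z_{α} + z_β) / d)².
z_{α} + z_β = 1.645 + 0.674 = 2.319.
n = 2 × (2.319 / 0.72)² = 2 × 3.221² = 2 × 10.37 = 20.7.
Round up to the next whole participant.

n = 21 per group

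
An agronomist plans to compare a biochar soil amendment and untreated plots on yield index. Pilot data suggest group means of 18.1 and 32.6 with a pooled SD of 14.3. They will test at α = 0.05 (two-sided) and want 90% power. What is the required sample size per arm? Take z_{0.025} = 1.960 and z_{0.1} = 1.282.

n = 21 per group

Cohen's d = |M₁ − M₂| / SD_pooled = |18.1 − 32.6| / 14.3 = 14.5 / 14.3 = 1.014.
For two independent groups with equal n: n = 2·((z_{α/2} + z_β) / d)².
z_{α/2} + z_β = 1.960 + 1.282 = 3.242.
n = 2 × (3.242 / 1.014)² = 2 × 3.197² = 2 × 10.22 = 20.4.
Round up to the next whole participant.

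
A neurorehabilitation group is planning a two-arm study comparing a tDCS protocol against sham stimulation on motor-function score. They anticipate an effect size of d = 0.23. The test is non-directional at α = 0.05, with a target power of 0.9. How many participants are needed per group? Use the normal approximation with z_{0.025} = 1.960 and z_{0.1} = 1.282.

n = 398 per group

For two independent groups with equal n: n = 2·((z_{α/2} + z_β) / d)².
z_{α/2} + z_β = 1.960 + 1.282 = 3.242.
n = 2 × (3.242 / 0.23)² = 2 × 14.096² = 2 × 198.69 = 397.4.
Round up to the next whole participant.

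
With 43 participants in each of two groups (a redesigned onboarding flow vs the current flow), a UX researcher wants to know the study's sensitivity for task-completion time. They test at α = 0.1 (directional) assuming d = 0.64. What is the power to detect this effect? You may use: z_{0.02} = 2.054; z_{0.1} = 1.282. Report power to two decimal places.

power ≈ 0.95

For two equal groups, power = Φ(d·√(n/2) − z_{α}).
d·√(n/2) = 0.64 × √(43/2) = 0.64 × 4.637 = 2.968.
z_β = 2.968 − 1.282 = 1.686.
Power = Φ(1.686) = 0.954.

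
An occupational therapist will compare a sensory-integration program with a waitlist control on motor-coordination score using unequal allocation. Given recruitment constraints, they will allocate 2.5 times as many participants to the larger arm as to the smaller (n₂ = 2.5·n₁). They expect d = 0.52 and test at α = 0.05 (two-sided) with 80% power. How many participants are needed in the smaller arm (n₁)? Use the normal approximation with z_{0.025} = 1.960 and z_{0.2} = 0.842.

n₁ = 41

With allocation ratio k = n₂/n₁ = 2.5, Var(x̄₁−x̄₂) = σ²(1/n₁ + 1/(k·n₁)) = σ²·(k+1)/(k·n₁).
So n₁ = (1 + 1/k)·((z_{α/2} + z_β)/d)² = 1.400 × (2.802/0.52)².
n₁ = 1.400 × 29.04 = 40.6.
Round up: n₁ = 41, giving n₂ = ⌈2.5 × 41⌉ = ⌈102.5⌉ = 103.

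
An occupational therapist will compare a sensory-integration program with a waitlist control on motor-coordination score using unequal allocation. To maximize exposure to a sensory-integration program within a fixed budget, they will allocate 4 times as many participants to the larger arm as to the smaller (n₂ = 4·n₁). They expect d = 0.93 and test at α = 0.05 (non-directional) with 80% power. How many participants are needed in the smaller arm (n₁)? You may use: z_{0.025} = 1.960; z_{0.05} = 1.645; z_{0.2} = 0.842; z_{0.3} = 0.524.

n₁ = 12

With allocation ratio k = n₂/n₁ = 4, Var(x̄₁−x̄₂) = σ²(1/n₁ + 1/(k·n₁)) = σ²·(k+1)/(k·n₁).
So n₁ = (1 + 1/k)·((z_{α/2} + z_β)/d)² = 1.250 × (2.802/0.93)².
n₁ = 1.250 × 9.08 = 11.3.
Round up: n₁ = 12, giving n₂ = 4 × 12 = 48.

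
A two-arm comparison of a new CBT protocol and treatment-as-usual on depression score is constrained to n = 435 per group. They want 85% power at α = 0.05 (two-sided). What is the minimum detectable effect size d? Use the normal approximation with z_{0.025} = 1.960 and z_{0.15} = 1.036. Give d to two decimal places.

d_min ≈ 0.20

For two independent groups of n = 435 each: d_min = (z_{α/2} + z_β)·√(2/n).
z-sum = 1.960 + 1.036 = 2.996.
d_min = 2.996 × √(2/435) = 2.996 × 0.0678 = 0.203.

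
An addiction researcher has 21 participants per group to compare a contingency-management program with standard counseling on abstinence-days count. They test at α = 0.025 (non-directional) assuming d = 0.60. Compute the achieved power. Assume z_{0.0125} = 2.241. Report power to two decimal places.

power ≈ 0.38

For two equal groups, power = Φ(d·√(n/2) − z_{α/2}).
d·√(n/2) = 0.60 × √(21/2) = 0.60 × 3.240 = 1.944.
z_β = 1.944 − 2.241 = -0.297.
Power = Φ(-0.297) = 0.383.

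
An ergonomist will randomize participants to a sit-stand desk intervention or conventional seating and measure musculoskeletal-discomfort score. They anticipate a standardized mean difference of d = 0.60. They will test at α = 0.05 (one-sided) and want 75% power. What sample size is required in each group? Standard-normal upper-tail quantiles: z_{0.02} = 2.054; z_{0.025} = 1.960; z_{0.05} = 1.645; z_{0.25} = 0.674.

n = 30 per group

For two independent groups with equal n: n = 2·((z_{α} + z_β) / d)².
z_{α} + z_β = 1.645 + 0.674 = 2.319.
n = 2 × (2.319 / 0.60)² = 2 × 3.865² = 2 × 14.94 = 29.9.
Round up to the next whole participant.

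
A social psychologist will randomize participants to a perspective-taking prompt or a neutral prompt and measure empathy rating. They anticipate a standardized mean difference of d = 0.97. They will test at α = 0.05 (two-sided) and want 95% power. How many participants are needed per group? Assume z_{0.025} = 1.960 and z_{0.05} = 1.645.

For two independent groups with equal n: n = 2·((z_{α/2} + z_β) / d)².
z_{α/2} + z_β = 1.960 + 1.645 = 3.605.
n = 2 × (3.605 / 0.97)² = 2 × 3.716² = 2 × 13.81 = 27.6.
Round up to the next whole participant.

n = 28 per group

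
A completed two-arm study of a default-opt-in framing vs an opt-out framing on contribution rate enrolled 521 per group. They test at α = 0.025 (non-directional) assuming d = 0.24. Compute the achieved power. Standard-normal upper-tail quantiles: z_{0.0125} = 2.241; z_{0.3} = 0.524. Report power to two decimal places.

power ≈ 0.95

For two equal groups, power = Φ(d·√(n/2) − z_{α/2}).
d·√(n/2) = 0.24 × √(521/2) = 0.24 × 16.140 = 3.874.
z_β = 3.874 − 2.241 = 1.633.
Power = Φ(1.633) = 0.949.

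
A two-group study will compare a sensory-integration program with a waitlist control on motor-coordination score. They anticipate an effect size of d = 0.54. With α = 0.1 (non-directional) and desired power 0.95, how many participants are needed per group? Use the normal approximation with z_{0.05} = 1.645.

n = 75 per group

For two independent groups with equal n: n = 2·((z_{α/2} + z_β) / d)².
z_{α/2} + z_β = 1.645 + 1.645 = 3.290.
n = 2 × (3.290 / 0.54)² = 2 × 6.093² = 2 × 37.12 = 74.2.
Round up to the next whole participant.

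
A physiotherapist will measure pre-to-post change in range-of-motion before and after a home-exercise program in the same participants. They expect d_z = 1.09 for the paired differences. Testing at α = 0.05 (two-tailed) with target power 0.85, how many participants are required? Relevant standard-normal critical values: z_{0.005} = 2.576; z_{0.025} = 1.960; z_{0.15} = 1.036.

For a paired (one-sample on differences) test: n = ((z_{α/2} + z_β) / d)².
z_{α/2} + z_β = 1.960 + 1.036 = 2.996.
n = (2.996 / 1.09)² = 2.749² = 7.55.
Round up.

n = 8 pairs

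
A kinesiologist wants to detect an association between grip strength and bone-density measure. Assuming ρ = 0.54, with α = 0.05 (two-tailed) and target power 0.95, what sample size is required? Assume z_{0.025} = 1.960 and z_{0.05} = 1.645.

n = 39

Fisher's z: C = ½·ln((1+r)/(1−r)) = ½·ln(3.3478) = 0.6042.
n = ((z_{α/2} + z_β)/C)² + 3.
(1.960 + 1.645) / 0.6042 = 3.605 / 0.6042 = 5.967.
n = 5.967² + 3 = 35.60 + 3 = 38.6.
Round up.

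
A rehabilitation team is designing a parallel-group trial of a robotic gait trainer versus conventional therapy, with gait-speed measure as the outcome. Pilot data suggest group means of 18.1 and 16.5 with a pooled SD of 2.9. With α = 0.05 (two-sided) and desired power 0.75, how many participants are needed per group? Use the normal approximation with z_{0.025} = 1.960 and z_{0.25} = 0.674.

n = 46 per group

Cohen's d = |M₁ − M₂| / SD_pooled = |18.1 − 16.5| / 2.9 = 1.6 / 2.9 = 0.552.
For two independent groups with equal n: n = 2·((z_{α/2} + z_β) / d)².
z_{α/2} + z_β = 1.960 + 0.674 = 2.634.
n = 2 × (2.634 / 0.552)² = 2 × 4.772² = 2 × 22.77 = 45.5.
Round up to the next whole participant.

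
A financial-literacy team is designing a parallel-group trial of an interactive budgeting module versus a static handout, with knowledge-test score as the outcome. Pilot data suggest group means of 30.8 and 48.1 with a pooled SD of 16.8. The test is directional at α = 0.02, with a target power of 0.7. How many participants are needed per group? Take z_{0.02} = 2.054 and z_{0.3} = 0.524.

n = 13 per group

Cohen's d = |M₁ − M₂| / SD_pooled = |30.8 − 48.1| / 16.8 = 17.3 / 16.8 = 1.030.
For two independent groups with equal n: n = 2·((z_{α} + z_β) / d)².
z_{α} + z_β = 2.054 + 0.524 = 2.578.
n = 2 × (2.578 / 1.030)² = 2 × 2.503² = 2 × 6.26 = 12.5.
Round up to the next whole participant.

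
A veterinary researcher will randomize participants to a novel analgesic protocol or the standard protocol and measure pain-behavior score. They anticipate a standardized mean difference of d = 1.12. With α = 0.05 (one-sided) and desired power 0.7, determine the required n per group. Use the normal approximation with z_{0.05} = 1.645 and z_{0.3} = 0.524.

For two independent groups with equal n: n = 2·((z_{α} + z_β) / d)².
z_{α} + z_β = 1.645 + 0.524 = 2.169.
n = 2 × (2.169 / 1.12)² = 2 × 1.937² = 2 × 3.75 = 7.5.
Round up to the next whole participant.

n = 8 per group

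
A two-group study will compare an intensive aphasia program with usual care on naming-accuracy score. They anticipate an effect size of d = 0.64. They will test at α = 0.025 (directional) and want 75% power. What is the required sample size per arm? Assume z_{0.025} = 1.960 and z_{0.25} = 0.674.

n = 34 per group

For two independent groups with equal n: n = 2·((z_{α} + z_β) / d)².
z_{α} + z_β = 1.960 + 0.674 = 2.634.
n = 2 × (2.634 / 0.64)² = 2 × 4.116² = 2 × 16.94 = 33.9.
Round up to the next whole participant.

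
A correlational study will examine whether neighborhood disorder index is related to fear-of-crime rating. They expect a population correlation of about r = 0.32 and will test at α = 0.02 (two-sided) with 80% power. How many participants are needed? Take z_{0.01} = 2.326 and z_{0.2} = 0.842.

Fisher's z: C = ½·ln((1+r)/(1−r)) = ½·ln(1.9412) = 0.3316.
n = ((z_{α/2} + z_β)/C)² + 3.
(2.326 + 0.842) / 0.3316 = 3.168 / 0.3316 = 9.554.
n = 9.554² + 3 = 91.27 + 3 = 94.3.
Round up.

n = 95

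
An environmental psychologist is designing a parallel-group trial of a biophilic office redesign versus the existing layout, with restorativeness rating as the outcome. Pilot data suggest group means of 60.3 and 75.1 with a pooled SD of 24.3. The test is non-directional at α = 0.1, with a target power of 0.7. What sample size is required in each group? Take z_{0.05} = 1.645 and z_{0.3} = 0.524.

Cohen's d = |M₁ − M₂| / SD_pooled = |60.3 − 75.1| / 24.3 = 14.8 / 24.3 = 0.609.
For two independent groups with equal n: n = 2·((z_{α/2} + z_β) / d)².
z_{α/2} + z_β = 1.645 + 0.524 = 2.169.
n = 2 × (2.169 / 0.609)² = 2 × 3.562² = 2 × 12.68 = 25.4.
Round up to the next whole participant.

n = 26 per group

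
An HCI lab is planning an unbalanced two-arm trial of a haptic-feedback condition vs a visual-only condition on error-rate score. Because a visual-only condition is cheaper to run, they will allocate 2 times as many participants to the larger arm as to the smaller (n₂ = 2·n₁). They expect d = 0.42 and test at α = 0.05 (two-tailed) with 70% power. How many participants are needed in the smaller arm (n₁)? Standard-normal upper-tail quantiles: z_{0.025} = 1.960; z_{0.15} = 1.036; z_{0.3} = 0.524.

n₁ = 53

With allocation ratio k = n₂/n₁ = 2, Var(x̄₁−x̄₂) = σ²(1/n₁ + 1/(k·n₁)) = σ²·(k+1)/(k·n₁).
So n₁ = (1 + 1/k)·((z_{α/2} + z_β)/d)² = 1.500 × (2.484/0.42)².
n₁ = 1.500 × 34.98 = 52.5.
Round up: n₁ = 53, giving n₂ = 2 × 53 = 106.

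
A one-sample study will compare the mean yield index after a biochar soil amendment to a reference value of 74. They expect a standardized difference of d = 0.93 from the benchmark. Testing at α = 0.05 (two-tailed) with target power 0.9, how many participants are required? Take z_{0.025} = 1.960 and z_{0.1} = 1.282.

n = 13

For a one-sample test: n = ((z_{α/2} + z_β) / d)².
z_{α/2} + z_β = 1.960 + 1.282 = 3.242.
n = (3.242 / 0.93)² = 3.486² = 12.15.
Round up.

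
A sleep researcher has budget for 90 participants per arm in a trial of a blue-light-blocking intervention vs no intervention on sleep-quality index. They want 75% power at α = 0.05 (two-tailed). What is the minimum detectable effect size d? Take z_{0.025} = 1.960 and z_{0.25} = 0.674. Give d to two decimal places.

d_min ≈ 0.39

For two independent groups of n = 90 each: d_min = (z_{α/2} + z_β)·√(2/n).
z-sum = 1.960 + 0.674 = 2.634.
d_min = 2.634 × √(2/90) = 2.634 × 0.1491 = 0.393.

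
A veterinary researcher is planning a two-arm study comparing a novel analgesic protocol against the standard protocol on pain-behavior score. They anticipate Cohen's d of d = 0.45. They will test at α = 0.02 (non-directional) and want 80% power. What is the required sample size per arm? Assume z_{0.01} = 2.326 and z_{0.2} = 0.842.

n = 100 per group

For two independent groups with equal n: n = 2·((z_{α/2} + z_β) / d)².
z_{α/2} + z_β = 2.326 + 0.842 = 3.168.
n = 2 × (3.168 / 0.45)² = 2 × 7.040² = 2 × 49.56 = 99.1.
Round up to the next whole participant.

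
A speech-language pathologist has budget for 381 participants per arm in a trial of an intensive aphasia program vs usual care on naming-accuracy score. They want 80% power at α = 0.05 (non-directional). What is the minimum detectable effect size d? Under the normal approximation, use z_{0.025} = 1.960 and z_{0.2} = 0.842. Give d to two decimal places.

d_min ≈ 0.20

For two independent groups of n = 381 each: d_min = (z_{α/2} + z_β)·√(2/n).
z-sum = 1.960 + 0.842 = 2.802.
d_min = 2.802 × √(2/381) = 2.802 × 0.0725 = 0.203.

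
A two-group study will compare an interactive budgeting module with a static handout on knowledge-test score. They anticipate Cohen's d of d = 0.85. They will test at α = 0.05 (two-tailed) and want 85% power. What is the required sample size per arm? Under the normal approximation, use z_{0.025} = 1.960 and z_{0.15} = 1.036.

n = 25 per group

For two independent groups with equal n: n = 2·((z_{α/2} + z_β) / d)².
z_{α/2} + z_β = 1.960 + 1.036 = 2.996.
n = 2 × (2.996 / 0.85)² = 2 × 3.525² = 2 × 12.42 = 24.8.
Round up to the next whole participant.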